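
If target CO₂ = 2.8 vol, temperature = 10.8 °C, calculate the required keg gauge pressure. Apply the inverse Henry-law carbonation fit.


psi = vols/(0.01821 + 0.09011·e^(−0.04·T)) − 14.695
psi = 2.8/(0.01821 + 0.09011·e^(−0.04·10.8)) − 14.695

21.8060 psi


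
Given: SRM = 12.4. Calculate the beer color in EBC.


EBC = SRM · 1.97
EBC = 12.4 · 1.97

24.4280 EBC


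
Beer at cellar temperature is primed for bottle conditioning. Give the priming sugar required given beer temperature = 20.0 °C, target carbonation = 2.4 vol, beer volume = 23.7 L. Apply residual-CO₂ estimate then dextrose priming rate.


residual = 14.695·(0.01821 + 0.09011·e^(−0.04·T));  sugar = (target − residual)·4.0·V
residual = 14.695·(0.01821 + 0.09011·e^(−0.04·20.0)) = 0.8626
sugar = (2.4 − 0.8626)·4.0·23.7

145.7472 g


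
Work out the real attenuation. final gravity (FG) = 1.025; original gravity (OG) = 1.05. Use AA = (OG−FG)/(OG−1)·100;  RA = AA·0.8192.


AA = (1.05 − 1.025)/(1.05 − 1)·100 = 50.0000
RA = 50.0000·0.8192

40.9600 %


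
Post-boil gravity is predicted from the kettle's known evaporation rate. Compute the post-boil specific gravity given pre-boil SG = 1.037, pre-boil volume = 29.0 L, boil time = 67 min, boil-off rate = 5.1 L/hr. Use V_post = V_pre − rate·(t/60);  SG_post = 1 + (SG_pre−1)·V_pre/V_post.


V_post = 29.0 − 5.1·(67/60) = 23.3050
SG_post = 1 + (1.037 − 1)·29.0/23.3050

1.0460


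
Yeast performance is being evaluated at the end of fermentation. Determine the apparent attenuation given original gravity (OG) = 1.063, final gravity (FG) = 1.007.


AA = (OG − FG)/(OG − 1) · 100
AA = (1.063 − 1.007)/(1.063 − 1) · 100

88.8889 %


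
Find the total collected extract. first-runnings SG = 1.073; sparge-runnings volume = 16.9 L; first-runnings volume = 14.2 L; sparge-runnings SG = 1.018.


total = Σ (SG_i − 1)·1000·V_i
first = (1.073 − 1)·1000·14.2 = 1036.6000
sparge = (1.018 − 1)·1000·16.9 = 304.2000
total = 1036.6000 + 304.2000

1340.8000 gravity·L


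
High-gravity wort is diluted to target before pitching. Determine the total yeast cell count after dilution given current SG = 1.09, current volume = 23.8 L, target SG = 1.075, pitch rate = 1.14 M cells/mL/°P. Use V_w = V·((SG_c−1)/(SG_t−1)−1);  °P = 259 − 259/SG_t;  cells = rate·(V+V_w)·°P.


V_w = 23.8·((1.09−1)/(1.075−1)−1) = 4.7600
V_final = 23.8 + 4.7600 = 28.5600
°P = 259 − 259/1.075 = 18.0698
cells = 1.14·28.5600·18.0698

588.3227 billion cells


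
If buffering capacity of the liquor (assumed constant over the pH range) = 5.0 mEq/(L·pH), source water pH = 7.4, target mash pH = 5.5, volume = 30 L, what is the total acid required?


acid = buffering capacity · (pH_source − pH_target) · V
acid = 5.0 · (7.4 − 5.5) · 30

285.0000 mEq


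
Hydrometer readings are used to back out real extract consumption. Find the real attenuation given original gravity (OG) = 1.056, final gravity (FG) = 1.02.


AA = (OG−FG)/(OG−1)·100;  RA = AA·0.8192
AA = (1.056 − 1.02)/(1.056 − 1)·100 = 64.2857
RA = 64.2857·0.8192

52.6629 %


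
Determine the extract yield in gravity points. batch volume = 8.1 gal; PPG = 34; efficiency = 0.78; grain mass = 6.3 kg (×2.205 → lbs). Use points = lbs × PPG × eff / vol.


lbs = 6.3 × 2.205 = 13.8915
points = 13.8915 × 34 × 0.78 / 8.1

45.4818 points


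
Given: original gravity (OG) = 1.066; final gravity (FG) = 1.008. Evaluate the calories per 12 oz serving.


ABW = (OG−FG)·131.25·0.79/FG;  °P = 259 − 259/SG (for OG→OE and FG→AE);  RE = 0.1808·OE + 0.8192·AE;  Cal = (6.9·ABW + 4·(RE−0.1))·FG·3.55
ABW = (1.066 − 1.008)·131.25·0.79/1.008 = 5.9661
OE = 259 − 259/1.066 = 16.0356 °P
AE = 259 − 259/1.008 = 2.0556 °P
RE = 0.1808·16.0356 + 0.8192·2.0556 = 4.5832 °P
Cal = (6.9·5.9661 + 4·(4.5832−0.1))·1.008·3.55

211.4800 kcal


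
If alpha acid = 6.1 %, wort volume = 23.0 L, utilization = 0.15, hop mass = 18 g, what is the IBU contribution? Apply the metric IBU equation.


IBU = (α/100)·mass·U·1000 / V
IBU = (6.1/100)·18·0.15·1000 / 23.0

7.1609 IBU


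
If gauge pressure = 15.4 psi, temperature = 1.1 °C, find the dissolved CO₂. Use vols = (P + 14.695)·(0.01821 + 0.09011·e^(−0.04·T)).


vols = (15.4 + 14.695)·(0.01821 + 0.09011·e^(−0.04·1.1))

3.1432 volumes


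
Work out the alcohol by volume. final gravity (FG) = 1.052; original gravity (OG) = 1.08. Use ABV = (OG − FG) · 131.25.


ABV = (1.08 − 1.052) · 131.25

3.6750 % ABV


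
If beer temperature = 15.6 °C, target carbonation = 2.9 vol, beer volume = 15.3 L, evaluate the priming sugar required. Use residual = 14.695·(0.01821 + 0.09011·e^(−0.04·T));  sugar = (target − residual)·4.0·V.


residual = 14.695·(0.01821 + 0.09011·e^(−0.04·15.6)) = 0.9771
sugar = (2.9 − 0.9771)·4.0·15.3

117.6827 g


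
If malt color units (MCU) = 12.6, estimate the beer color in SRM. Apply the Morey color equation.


SRM = 1.4922 · MCU^0.6859
SRM = 1.4922 · 12.6^0.6859

8.4834 SRM


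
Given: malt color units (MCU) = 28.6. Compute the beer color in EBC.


SRM = 1.4922·MCU^0.6859;  EBC = SRM·1.97
SRM = 1.4922·28.6^0.6859 = 14.8850
EBC = 14.8850·1.97

29.3234 EBC


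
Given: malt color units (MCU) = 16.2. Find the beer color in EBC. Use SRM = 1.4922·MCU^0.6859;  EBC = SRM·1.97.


SRM = 1.4922·16.2^0.6859 = 10.0794
EBC = 10.0794·1.97

19.8564 EBC


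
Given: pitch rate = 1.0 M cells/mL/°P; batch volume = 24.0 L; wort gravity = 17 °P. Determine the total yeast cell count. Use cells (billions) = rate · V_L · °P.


cells = 1.0 · 24.0 · 17

408.0000 billion cells


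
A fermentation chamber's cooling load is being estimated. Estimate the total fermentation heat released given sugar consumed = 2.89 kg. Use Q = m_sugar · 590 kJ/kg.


Q = 2.89 · 590

1705.1000 kJ


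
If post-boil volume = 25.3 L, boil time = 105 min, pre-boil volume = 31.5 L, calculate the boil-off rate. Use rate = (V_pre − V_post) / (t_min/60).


rate = (31.5 − 25.3) / (105/60)

3.5429 L/hr


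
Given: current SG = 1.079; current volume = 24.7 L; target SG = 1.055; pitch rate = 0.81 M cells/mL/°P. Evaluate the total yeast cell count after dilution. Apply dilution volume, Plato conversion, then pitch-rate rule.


V_w = V·((SG_c−1)/(SG_t−1)−1);  °P = 259 − 259/SG_t;  cells = rate·(V+V_w)·°P
V_w = 24.7·((1.079−1)/(1.055−1)−1) = 10.7782
V_final = 24.7 + 10.7782 = 35.4782
°P = 259 − 259/1.055 = 13.5024
cells = 0.81·35.4782·13.5024

388.0220 billion cells


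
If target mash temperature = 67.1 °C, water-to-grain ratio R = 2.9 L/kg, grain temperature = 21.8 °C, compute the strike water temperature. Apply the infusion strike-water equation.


T_strike = (0.41/R)·(T_mash − T_grain) + T_mash
T_strike = (0.41/2.9)·(67.1 − 21.8) + 67.1

73.5045 °C


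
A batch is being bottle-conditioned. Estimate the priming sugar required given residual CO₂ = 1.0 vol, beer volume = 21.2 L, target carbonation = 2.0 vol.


sugar = (target − residual)·4.0·V
sugar = (2.0 − 1.0)·4.0·21.2

84.8000 g


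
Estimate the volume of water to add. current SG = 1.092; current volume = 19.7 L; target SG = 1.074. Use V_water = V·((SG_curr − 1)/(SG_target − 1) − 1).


V_water = 19.7·((1.092 − 1)/(1.074 − 1) − 1)

4.7919 L


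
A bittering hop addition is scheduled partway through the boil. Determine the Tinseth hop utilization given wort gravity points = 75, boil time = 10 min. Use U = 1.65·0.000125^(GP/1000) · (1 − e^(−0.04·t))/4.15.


bigness = 1.65·0.000125^(75/1000) = 0.8409
boil_factor = (1 − e^(−0.04·10))/4.15 = 0.0794
U = 0.8409 · 0.0794

0.0668


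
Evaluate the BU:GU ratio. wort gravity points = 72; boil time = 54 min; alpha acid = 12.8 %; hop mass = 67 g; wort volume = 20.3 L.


U = 1.65·0.000125^(GP/1000)·(1−e^(−0.04t))/4.15;  IBU = (α/100)·m·U·1000/V;  BU:GU = IBU/GP
U = 1.65·0.000125^(72/1000)·(1−e^(−0.04·54))/4.15 = 0.1842
IBU = (12.8/100)·67·0.1842·1000/20.3 = 77.8011
BU:GU = 77.8011/72

1.0806


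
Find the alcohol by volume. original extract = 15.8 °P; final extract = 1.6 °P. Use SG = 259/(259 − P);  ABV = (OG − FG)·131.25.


OG = 259/(259 − 15.8) = 1.0650
FG = 259/(259 − 1.6) = 1.0062
ABV = (1.0650 − 1.0062)·131.25

7.7111 % ABV


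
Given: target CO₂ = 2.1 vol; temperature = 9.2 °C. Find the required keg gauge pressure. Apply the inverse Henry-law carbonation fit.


psi = vols/(0.01821 + 0.09011·e^(−0.04·T)) − 14.695
psi = 2.1/(0.01821 + 0.09011·e^(−0.04·9.2)) − 14.695

11.3671 psi


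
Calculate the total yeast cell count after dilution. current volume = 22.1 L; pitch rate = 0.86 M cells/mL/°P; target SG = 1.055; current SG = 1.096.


V_w = V·((SG_c−1)/(SG_t−1)−1);  °P = 259 − 259/SG_t;  cells = rate·(V+V_w)·°P
V_w = 22.1·((1.096−1)/(1.055−1)−1) = 16.4745
V_final = 22.1 + 16.4745 = 38.5745
°P = 259 − 259/1.055 = 13.5024
cells = 0.86·38.5745·13.5024

447.9291 billion cells


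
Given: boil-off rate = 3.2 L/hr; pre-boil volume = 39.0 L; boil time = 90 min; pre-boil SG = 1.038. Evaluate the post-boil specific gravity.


V_post = V_pre − rate·(t/60);  SG_post = 1 + (SG_pre−1)·V_pre/V_post
V_post = 39.0 − 3.2·(90/60) = 34.2000
SG_post = 1 + (1.038 − 1)·39.0/34.2000

1.0433


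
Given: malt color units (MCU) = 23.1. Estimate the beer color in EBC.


SRM = 1.4922·MCU^0.6859;  EBC = SRM·1.97
SRM = 1.4922·23.1^0.6859 = 12.8567
EBC = 12.8567·1.97

25.3276 EBC


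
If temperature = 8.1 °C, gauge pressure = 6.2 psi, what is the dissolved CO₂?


vols = (P + 14.695)·(0.01821 + 0.09011·e^(−0.04·T))
vols = (6.2 + 14.695)·(0.01821 + 0.09011·e^(−0.04·8.1))

1.7423 volumes


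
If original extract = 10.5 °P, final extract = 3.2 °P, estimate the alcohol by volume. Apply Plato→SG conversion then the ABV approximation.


SG = 259/(259 − P);  ABV = (OG − FG)·131.25
OG = 259/(259 − 10.5) = 1.0423
FG = 259/(259 − 3.2) = 1.0125
ABV = (1.0423 − 1.0125)·131.25

3.9039 % ABV


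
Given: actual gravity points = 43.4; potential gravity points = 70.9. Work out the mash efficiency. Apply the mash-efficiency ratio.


efficiency = actual / potential × 100
efficiency = 43.4 / 70.9 × 100

61.2130 %


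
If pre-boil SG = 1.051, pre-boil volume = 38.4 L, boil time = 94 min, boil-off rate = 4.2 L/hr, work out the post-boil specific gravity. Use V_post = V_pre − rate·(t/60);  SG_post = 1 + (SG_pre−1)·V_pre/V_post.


V_post = 38.4 − 4.2·(94/60) = 31.8200
SG_post = 1 + (1.051 − 1)·38.4/31.8200

1.0615


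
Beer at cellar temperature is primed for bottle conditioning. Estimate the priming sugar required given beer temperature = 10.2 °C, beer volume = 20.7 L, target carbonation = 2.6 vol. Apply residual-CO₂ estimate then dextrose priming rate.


residual = 14.695·(0.01821 + 0.09011·e^(−0.04·T));  sugar = (target − residual)·4.0·V
residual = 14.695·(0.01821 + 0.09011·e^(−0.04·10.2)) = 1.1481
sugar = (2.6 − 1.1481)·4.0·20.7

120.2141 g


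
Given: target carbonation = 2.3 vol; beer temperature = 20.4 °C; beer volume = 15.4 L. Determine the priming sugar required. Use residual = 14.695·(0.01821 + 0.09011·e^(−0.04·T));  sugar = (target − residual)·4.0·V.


residual = 14.695·(0.01821 + 0.09011·e^(−0.04·20.4)) = 0.8531
sugar = (2.3 − 0.8531)·4.0·15.4

89.1267 g


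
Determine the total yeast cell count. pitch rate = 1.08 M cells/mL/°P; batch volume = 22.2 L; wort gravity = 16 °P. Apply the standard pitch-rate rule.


cells (billions) = rate · V_L · °P
cells = 1.08 · 22.2 · 16

383.6160 billion cells


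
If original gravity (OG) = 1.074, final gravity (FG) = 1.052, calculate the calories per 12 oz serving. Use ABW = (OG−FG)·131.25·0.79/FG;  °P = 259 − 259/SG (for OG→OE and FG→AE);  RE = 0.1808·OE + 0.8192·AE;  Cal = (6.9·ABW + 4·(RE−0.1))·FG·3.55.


ABW = (1.074 − 1.052)·131.25·0.79/1.052 = 2.1684
OE = 259 − 259/1.074 = 17.8454 °P
AE = 259 − 259/1.052 = 12.8023 °P
RE = 0.1808·17.8454 + 0.8192·12.8023 = 13.7141 °P
Cal = (6.9·2.1684 + 4·(13.7141−0.1))·1.052·3.55

259.2488 kcal


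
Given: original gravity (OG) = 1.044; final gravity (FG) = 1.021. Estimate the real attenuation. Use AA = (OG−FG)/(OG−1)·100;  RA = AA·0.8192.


AA = (1.044 − 1.021)/(1.044 − 1)·100 = 52.2727
RA = 52.2727·0.8192

42.8218 %


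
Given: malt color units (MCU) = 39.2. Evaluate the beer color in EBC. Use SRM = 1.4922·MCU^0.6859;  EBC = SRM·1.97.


SRM = 1.4922·39.2^0.6859 = 18.4783
EBC = 18.4783·1.97

36.4022 EBC


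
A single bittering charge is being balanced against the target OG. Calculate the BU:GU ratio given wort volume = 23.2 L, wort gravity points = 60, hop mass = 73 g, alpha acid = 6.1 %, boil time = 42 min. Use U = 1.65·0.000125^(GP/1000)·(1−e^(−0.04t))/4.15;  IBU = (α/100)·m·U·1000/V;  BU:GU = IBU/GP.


U = 1.65·0.000125^(60/1000)·(1−e^(−0.04·42))/4.15 = 0.1887
IBU = (6.1/100)·73·0.1887·1000/23.2 = 36.2110
BU:GU = 36.2110/60

0.6035


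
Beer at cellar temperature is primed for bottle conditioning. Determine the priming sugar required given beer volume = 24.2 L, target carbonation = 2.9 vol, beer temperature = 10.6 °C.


residual = 14.695·(0.01821 + 0.09011·e^(−0.04·T));  sugar = (target − residual)·4.0·V
residual = 14.695·(0.01821 + 0.09011·e^(−0.04·10.6)) = 1.1342
sugar = (2.9 − 1.1342)·4.0·24.2

170.9331 g


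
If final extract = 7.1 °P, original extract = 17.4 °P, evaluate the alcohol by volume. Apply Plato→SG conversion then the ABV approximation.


SG = 259/(259 − P);  ABV = (OG − FG)·131.25
OG = 259/(259 − 17.4) = 1.0720
FG = 259/(259 − 7.1) = 1.0282
ABV = (1.0720 − 1.0282)·131.25

5.7532 % ABV


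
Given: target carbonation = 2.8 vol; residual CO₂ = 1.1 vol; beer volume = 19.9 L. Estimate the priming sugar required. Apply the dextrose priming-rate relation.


sugar = (target − residual)·4.0·V
sugar = (2.8 − 1.1)·4.0·19.9

135.3200 g


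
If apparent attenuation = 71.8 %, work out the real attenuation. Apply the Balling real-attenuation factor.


RA = AA · 0.8192
RA = 71.8 · 0.8192

58.8186 %


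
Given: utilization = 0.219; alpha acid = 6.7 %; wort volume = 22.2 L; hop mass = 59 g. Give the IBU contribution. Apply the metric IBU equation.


IBU = (α/100)·mass·U·1000 / V
IBU = (6.7/100)·59·0.219·1000 / 22.2

38.9958 IBU


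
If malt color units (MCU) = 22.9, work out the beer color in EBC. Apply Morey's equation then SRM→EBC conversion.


SRM = 1.4922·MCU^0.6859;  EBC = SRM·1.97
SRM = 1.4922·22.9^0.6859 = 12.7802
EBC = 12.7802·1.97

25.1770 EBC


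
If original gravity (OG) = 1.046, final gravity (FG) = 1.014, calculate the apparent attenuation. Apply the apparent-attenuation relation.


AA = (OG − FG)/(OG − 1) · 100
AA = (1.046 − 1.014)/(1.046 − 1) · 100

69.5652 %


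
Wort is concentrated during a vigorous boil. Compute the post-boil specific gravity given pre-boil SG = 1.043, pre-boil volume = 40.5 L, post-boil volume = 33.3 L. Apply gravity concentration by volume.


SG_post = 1 + (SG_pre − 1)·V_pre/V_post
pts_pre = (1.043 − 1)·1000 = 43.0000
pts_post = 43.0000·40.5/33.3 = 52.2973
SG_post = 1 + 52.2973/1000

1.0523


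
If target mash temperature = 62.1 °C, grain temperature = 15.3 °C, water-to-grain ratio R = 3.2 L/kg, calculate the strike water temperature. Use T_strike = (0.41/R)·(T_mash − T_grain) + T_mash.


T_strike = (0.41/3.2)·(62.1 − 15.3) + 62.1

68.0962 °C


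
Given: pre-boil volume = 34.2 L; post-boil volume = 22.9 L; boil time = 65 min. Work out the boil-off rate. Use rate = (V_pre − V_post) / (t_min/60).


rate = (34.2 − 22.9) / (65/60)

10.4308 L/hr


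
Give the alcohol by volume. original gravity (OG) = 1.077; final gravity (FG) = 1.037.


ABV = (OG − FG) · 131.25
ABV = (1.077 − 1.037) · 131.25

5.2500 % ABV


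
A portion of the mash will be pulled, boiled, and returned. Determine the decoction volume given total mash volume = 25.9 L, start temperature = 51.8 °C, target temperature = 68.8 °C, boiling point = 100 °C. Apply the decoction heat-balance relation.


V_dec = V_total·(T_target − T_start)/(T_boil − T_start)
V_dec = 25.9·(68.8 − 51.8)/(100 − 51.8)

9.1349 L


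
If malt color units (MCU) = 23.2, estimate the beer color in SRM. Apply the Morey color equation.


SRM = 1.4922 · MCU^0.6859
SRM = 1.4922 · 23.2^0.6859

12.8948 SRM


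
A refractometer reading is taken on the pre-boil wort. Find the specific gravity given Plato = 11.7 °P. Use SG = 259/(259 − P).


SG = 259/(259 − 11.7)

1.0473


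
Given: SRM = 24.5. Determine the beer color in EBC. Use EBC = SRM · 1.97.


EBC = 24.5 · 1.97

48.2650 EBC


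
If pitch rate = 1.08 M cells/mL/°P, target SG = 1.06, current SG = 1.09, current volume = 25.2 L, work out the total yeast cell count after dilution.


V_w = V·((SG_c−1)/(SG_t−1)−1);  °P = 259 − 259/SG_t;  cells = rate·(V+V_w)·°P
V_w = 25.2·((1.09−1)/(1.06−1)−1) = 12.6000
V_final = 25.2 + 12.6000 = 37.8000
°P = 259 − 259/1.06 = 14.6604
cells = 1.08·37.8000·14.6604

598.4952 billion cells


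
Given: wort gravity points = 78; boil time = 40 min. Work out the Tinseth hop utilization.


U = 1.65·0.000125^(GP/1000) · (1 − e^(−0.04·t))/4.15
bigness = 1.65·0.000125^(78/1000) = 0.8185
boil_factor = (1 − e^(−0.04·40))/4.15 = 0.1923
U = 0.8185 · 0.1923

0.1574


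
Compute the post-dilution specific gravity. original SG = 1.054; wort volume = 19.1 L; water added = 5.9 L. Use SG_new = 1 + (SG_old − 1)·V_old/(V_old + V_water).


pts = (1.054 − 1)·1000·19.1/(19.1 + 5.9) = 41.2560
SG_new = 1 + 41.2560/1000

1.0413


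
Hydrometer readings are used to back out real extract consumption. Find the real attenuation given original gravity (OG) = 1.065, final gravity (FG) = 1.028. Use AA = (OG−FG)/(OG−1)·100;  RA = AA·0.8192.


AA = (1.065 − 1.028)/(1.065 − 1)·100 = 56.9231
RA = 56.9231·0.8192

46.6314 %


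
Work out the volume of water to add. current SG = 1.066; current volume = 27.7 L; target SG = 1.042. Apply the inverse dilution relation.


V_water = V·((SG_curr − 1)/(SG_target − 1) − 1)
V_water = 27.7·((1.066 − 1)/(1.042 − 1) − 1)

15.8286 L


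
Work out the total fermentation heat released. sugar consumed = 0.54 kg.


Q = m_sugar · 590 kJ/kg
Q = 0.54 · 590

318.6000 kJ


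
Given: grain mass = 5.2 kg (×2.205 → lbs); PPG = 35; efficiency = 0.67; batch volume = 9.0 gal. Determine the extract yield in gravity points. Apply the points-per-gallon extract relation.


points = lbs × PPG × eff / vol
lbs = 5.2 × 2.205 = 11.4660
points = 11.4660 × 35 × 0.67 / 9.0

29.8753 points


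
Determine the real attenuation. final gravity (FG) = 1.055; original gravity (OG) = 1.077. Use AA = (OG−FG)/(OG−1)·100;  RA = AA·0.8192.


AA = (1.077 − 1.055)/(1.077 − 1)·100 = 28.5714
RA = 28.5714·0.8192

23.4057 %


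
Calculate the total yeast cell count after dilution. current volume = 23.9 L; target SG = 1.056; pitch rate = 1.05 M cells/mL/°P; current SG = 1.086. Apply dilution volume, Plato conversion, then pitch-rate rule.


V_w = V·((SG_c−1)/(SG_t−1)−1);  °P = 259 − 259/SG_t;  cells = rate·(V+V_w)·°P
V_w = 23.9·((1.086−1)/(1.056−1)−1) = 12.8036
V_final = 23.9 + 12.8036 = 36.7036
°P = 259 − 259/1.056 = 13.7348
cells = 1.05·36.7036·13.7348

529.3239 billion cells


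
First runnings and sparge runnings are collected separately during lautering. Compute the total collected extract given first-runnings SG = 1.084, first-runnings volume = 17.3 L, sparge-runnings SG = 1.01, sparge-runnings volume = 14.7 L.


total = Σ (SG_i − 1)·1000·V_i
first = (1.084 − 1)·1000·17.3 = 1453.2000
sparge = (1.01 − 1)·1000·14.7 = 147.0000
total = 1453.2000 + 147.0000

1600.2000 gravity·L


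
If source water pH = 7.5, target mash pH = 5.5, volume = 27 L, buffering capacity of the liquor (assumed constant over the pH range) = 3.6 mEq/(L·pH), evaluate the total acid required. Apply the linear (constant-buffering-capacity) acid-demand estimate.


acid = buffering capacity · (pH_source − pH_target) · V
acid = 3.6 · (7.5 − 5.5) · 27

194.4000 mEq


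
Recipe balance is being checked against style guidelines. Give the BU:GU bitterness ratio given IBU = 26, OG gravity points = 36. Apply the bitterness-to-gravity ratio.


BU:GU = IBU / OG_points
BU:GU = 26 / 36

0.7222


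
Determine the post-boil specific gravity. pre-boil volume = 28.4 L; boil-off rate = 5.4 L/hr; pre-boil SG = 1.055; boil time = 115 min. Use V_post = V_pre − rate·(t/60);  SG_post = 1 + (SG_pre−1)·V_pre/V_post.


V_post = 28.4 − 5.4·(115/60) = 18.0500
SG_post = 1 + (1.055 − 1)·28.4/18.0500

1.0865


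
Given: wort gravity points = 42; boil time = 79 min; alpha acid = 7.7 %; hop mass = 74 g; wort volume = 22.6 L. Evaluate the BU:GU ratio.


U = 1.65·0.000125^(GP/1000)·(1−e^(−0.04t))/4.15;  IBU = (α/100)·m·U·1000/V;  BU:GU = IBU/GP
U = 1.65·0.000125^(42/1000)·(1−e^(−0.04·79))/4.15 = 0.2610
IBU = (7.7/100)·74·0.2610·1000/22.6 = 65.8101
BU:GU = 65.8101/42

1.5669


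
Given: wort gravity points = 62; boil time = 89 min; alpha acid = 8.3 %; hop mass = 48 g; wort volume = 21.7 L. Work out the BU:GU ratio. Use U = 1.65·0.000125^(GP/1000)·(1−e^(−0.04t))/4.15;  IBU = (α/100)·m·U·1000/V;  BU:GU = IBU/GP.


U = 1.65·0.000125^(62/1000)·(1−e^(−0.04·89))/4.15 = 0.2213
IBU = (8.3/100)·48·0.2213·1000/21.7 = 40.6232
BU:GU = 40.6232/62

0.6552


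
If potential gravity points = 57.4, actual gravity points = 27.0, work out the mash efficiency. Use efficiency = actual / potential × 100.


efficiency = 27.0 / 57.4 × 100

47.0383 %


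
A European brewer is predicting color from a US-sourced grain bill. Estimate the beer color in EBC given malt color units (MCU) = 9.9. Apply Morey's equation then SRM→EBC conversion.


SRM = 1.4922·MCU^0.6859;  EBC = SRM·1.97
SRM = 1.4922·9.9^0.6859 = 7.1901
EBC = 7.1901·1.97

14.1644 EBC


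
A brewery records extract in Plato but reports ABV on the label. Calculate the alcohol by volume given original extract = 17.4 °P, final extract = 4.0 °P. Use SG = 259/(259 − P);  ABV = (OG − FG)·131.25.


OG = 259/(259 − 17.4) = 1.0720
FG = 259/(259 − 4.0) = 1.0157
ABV = (1.0720 − 1.0157)·131.25

7.3938 % ABV


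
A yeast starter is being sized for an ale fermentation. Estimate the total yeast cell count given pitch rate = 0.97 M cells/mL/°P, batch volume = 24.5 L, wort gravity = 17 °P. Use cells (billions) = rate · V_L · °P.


cells = 0.97 · 24.5 · 17

404.0050 billion cells


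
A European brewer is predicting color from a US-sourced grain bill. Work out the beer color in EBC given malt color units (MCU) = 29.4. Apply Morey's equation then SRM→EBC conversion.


SRM = 1.4922·MCU^0.6859;  EBC = SRM·1.97
SRM = 1.4922·29.4^0.6859 = 15.1693
EBC = 15.1693·1.97

29.8836 EBC


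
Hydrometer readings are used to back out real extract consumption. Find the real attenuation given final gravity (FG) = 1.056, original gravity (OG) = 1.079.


AA = (OG−FG)/(OG−1)·100;  RA = AA·0.8192
AA = (1.079 − 1.056)/(1.079 − 1)·100 = 29.1139
RA = 29.1139·0.8192

23.8501 %


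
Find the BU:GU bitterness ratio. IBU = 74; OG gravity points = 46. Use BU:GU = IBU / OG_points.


BU:GU = 74 / 46

1.6087


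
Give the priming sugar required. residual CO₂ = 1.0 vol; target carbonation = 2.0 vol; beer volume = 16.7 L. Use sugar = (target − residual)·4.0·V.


sugar = (2.0 − 1.0)·4.0·16.7

66.8000 g


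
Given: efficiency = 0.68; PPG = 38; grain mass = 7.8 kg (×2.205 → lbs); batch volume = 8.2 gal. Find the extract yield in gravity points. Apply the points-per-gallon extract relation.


points = lbs × PPG × eff / vol
lbs = 7.8 × 2.205 = 17.1990
points = 17.1990 × 38 × 0.68 / 8.2

54.1978 points


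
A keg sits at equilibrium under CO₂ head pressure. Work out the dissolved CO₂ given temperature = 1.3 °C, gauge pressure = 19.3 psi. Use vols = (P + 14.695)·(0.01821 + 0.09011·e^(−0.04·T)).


vols = (19.3 + 14.695)·(0.01821 + 0.09011·e^(−0.04·1.3))

3.5271 volumes


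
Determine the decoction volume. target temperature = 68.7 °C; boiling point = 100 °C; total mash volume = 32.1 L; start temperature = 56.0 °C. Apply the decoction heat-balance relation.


V_dec = V_total·(T_target − T_start)/(T_boil − T_start)
V_dec = 32.1·(68.7 − 56.0)/(100 − 56.0)

9.2652 L


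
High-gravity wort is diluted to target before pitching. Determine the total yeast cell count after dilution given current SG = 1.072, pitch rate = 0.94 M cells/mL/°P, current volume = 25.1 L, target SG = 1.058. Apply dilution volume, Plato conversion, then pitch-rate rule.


V_w = V·((SG_c−1)/(SG_t−1)−1);  °P = 259 − 259/SG_t;  cells = rate·(V+V_w)·°P
V_w = 25.1·((1.072−1)/(1.058−1)−1) = 6.0586
V_final = 25.1 + 6.0586 = 31.1586
°P = 259 − 259/1.058 = 14.1985
cells = 0.94·31.1586·14.1985

415.8610 billion cells


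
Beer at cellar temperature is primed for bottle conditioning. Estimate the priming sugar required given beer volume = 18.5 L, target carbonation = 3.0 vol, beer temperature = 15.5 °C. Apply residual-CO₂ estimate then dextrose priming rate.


residual = 14.695·(0.01821 + 0.09011·e^(−0.04·T));  sugar = (target − residual)·4.0·V
residual = 14.695·(0.01821 + 0.09011·e^(−0.04·15.5)) = 0.9799
sugar = (3.0 − 0.9799)·4.0·18.5

149.4856 g


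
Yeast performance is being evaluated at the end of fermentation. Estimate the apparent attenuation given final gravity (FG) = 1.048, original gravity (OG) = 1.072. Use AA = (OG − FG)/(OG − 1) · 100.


AA = (1.072 − 1.048)/(1.072 − 1) · 100

33.3333 %


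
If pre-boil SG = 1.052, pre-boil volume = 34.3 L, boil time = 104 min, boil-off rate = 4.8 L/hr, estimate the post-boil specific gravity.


V_post = V_pre − rate·(t/60);  SG_post = 1 + (SG_pre−1)·V_pre/V_post
V_post = 34.3 − 4.8·(104/60) = 25.9800
SG_post = 1 + (1.052 − 1)·34.3/25.9800

1.0687


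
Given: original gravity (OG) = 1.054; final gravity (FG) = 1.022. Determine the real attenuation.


AA = (OG−FG)/(OG−1)·100;  RA = AA·0.8192
AA = (1.054 − 1.022)/(1.054 − 1)·100 = 59.2593
RA = 59.2593·0.8192

48.5452 %


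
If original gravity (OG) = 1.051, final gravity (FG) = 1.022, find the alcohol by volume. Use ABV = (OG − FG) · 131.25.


ABV = (1.051 − 1.022) · 131.25

3.8062 % ABV


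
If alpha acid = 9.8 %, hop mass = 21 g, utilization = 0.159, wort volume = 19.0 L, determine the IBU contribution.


IBU = (α/100)·mass·U·1000 / V
IBU = (9.8/100)·21·0.159·1000 / 19.0

17.2222 IBU


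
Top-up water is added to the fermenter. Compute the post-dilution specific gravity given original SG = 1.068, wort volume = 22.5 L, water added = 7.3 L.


SG_new = 1 + (SG_old − 1)·V_old/(V_old + V_water)
pts = (1.068 − 1)·1000·22.5/(22.5 + 7.3) = 51.3423
SG_new = 1 + 51.3423/1000

1.0513


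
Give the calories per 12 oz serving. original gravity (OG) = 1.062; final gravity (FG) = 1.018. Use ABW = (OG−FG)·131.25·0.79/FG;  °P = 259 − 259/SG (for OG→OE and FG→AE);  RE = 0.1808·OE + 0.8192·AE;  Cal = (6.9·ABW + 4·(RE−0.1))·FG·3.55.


ABW = (1.062 − 1.018)·131.25·0.79/1.018 = 4.4816
OE = 259 − 259/1.062 = 15.1205 °P
AE = 259 − 259/1.018 = 4.5796 °P
RE = 0.1808·15.1205 + 0.8192·4.5796 = 6.4854 °P
Cal = (6.9·4.4816 + 4·(6.4854−0.1))·1.018·3.55

204.0567 kcal


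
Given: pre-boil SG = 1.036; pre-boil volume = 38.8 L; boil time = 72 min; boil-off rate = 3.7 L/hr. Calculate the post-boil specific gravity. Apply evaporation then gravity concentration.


V_post = V_pre − rate·(t/60);  SG_post = 1 + (SG_pre−1)·V_pre/V_post
V_post = 38.8 − 3.7·(72/60) = 34.3600
SG_post = 1 + (1.036 − 1)·38.8/34.3600

1.0407


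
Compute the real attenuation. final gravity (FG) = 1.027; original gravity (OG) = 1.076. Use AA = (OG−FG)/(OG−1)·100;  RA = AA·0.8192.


AA = (1.076 − 1.027)/(1.076 − 1)·100 = 64.4737
RA = 64.4737·0.8192

52.8168 %


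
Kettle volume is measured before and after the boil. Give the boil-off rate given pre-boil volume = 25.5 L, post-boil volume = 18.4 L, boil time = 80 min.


rate = (V_pre − V_post) / (t_min/60)
rate = (25.5 − 18.4) / (80/60)

5.3250 L/hr


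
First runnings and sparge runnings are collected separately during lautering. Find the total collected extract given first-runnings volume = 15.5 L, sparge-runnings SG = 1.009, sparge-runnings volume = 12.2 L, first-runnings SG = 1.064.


total = Σ (SG_i − 1)·1000·V_i
first = (1.064 − 1)·1000·15.5 = 992.0000
sparge = (1.009 − 1)·1000·12.2 = 109.8000
total = 992.0000 + 109.8000

1101.8000 gravity·L


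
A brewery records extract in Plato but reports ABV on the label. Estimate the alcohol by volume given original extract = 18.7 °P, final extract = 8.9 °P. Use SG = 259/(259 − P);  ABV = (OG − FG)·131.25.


OG = 259/(259 − 18.7) = 1.0778
FG = 259/(259 − 8.9) = 1.0356
ABV = (1.0778 − 1.0356)·131.25

5.5432 % ABV


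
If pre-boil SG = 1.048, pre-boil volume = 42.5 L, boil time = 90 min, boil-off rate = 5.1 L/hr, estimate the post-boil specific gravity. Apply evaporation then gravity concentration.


V_post = V_pre − rate·(t/60);  SG_post = 1 + (SG_pre−1)·V_pre/V_post
V_post = 42.5 − 5.1·(90/60) = 34.8500
SG_post = 1 + (1.048 − 1)·42.5/34.8500

1.0585


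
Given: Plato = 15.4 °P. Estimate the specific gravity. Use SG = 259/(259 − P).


SG = 259/(259 − 15.4)

1.0632


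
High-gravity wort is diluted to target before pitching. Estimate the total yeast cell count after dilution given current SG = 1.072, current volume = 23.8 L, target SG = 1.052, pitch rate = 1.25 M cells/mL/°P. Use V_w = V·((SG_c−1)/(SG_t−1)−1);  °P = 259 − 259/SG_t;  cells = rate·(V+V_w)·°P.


V_w = 23.8·((1.072−1)/(1.052−1)−1) = 9.1538
V_final = 23.8 + 9.1538 = 32.9538
°P = 259 − 259/1.052 = 12.8023
cells = 1.25·32.9538·12.8023

527.3555 billion cells


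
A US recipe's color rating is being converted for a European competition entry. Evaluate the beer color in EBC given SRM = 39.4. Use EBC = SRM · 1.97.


EBC = 39.4 · 1.97

77.6180 EBC


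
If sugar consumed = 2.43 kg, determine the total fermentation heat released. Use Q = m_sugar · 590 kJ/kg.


Q = 2.43 · 590

1433.7000 kJ


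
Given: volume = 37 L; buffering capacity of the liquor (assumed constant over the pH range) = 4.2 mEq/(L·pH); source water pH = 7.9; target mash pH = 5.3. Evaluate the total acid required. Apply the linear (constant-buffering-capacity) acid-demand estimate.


acid = buffering capacity · (pH_source − pH_target) · V
acid = 4.2 · (7.9 − 5.3) · 37

404.0400 mEq


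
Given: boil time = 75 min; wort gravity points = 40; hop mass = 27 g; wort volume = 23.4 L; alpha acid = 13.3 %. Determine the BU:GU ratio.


U = 1.65·0.000125^(GP/1000)·(1−e^(−0.04t))/4.15;  IBU = (α/100)·m·U·1000/V;  BU:GU = IBU/GP
U = 1.65·0.000125^(40/1000)·(1−e^(−0.04·75))/4.15 = 0.2637
IBU = (13.3/100)·27·0.2637·1000/23.4 = 40.4700
BU:GU = 40.4700/40

1.0117


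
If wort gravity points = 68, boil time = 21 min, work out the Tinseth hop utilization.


U = 1.65·0.000125^(GP/1000) · (1 − e^(−0.04·t))/4.15
bigness = 1.65·0.000125^(68/1000) = 0.8955
boil_factor = (1 − e^(−0.04·21))/4.15 = 0.1369
U = 0.8955 · 0.1369

0.1226


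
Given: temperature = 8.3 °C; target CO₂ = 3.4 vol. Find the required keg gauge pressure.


psi = vols/(0.01821 + 0.09011·e^(−0.04·T)) − 14.695
psi = 3.4/(0.01821 + 0.09011·e^(−0.04·8.3)) − 14.695

26.3367 psi


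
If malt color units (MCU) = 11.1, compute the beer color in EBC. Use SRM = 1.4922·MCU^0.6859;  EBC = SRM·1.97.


SRM = 1.4922·11.1^0.6859 = 7.7770
EBC = 7.7770·1.97

15.3208 EBC


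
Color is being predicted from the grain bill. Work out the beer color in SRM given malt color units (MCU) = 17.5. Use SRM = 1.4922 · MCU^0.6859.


SRM = 1.4922 · 17.5^0.6859

10.6274 SRM


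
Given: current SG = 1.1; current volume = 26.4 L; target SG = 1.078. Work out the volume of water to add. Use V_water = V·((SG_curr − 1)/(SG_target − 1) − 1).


V_water = 26.4·((1.1 − 1)/(1.078 − 1) − 1)

7.4462 L


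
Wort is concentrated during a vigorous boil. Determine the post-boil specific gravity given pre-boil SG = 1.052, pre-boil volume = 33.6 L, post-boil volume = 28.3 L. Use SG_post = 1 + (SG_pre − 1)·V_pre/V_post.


pts_pre = (1.052 − 1)·1000 = 52.0000
pts_post = 52.0000·33.6/28.3 = 61.7385
SG_post = 1 + 61.7385/1000

1.0617


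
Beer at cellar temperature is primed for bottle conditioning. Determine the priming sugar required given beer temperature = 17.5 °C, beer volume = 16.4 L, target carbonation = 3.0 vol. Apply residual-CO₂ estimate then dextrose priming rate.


residual = 14.695·(0.01821 + 0.09011·e^(−0.04·T));  sugar = (target − residual)·4.0·V
residual = 14.695·(0.01821 + 0.09011·e^(−0.04·17.5)) = 0.9252
sugar = (3.0 − 0.9252)·4.0·16.4

136.1097 g


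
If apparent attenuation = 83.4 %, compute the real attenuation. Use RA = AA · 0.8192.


RA = 83.4 · 0.8192

68.3213 %


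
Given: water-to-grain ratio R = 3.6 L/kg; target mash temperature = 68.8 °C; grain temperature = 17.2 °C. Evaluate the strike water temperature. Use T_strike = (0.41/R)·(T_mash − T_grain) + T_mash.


T_strike = (0.41/3.6)·(68.8 − 17.2) + 68.8

74.6767 °C


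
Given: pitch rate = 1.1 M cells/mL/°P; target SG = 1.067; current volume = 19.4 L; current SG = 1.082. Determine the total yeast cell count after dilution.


V_w = V·((SG_c−1)/(SG_t−1)−1);  °P = 259 − 259/SG_t;  cells = rate·(V+V_w)·°P
V_w = 19.4·((1.082−1)/(1.067−1)−1) = 4.3433
V_final = 19.4 + 4.3433 = 23.7433
°P = 259 − 259/1.067 = 16.2634
cells = 1.1·23.7433·16.2634

424.7600 billion cells


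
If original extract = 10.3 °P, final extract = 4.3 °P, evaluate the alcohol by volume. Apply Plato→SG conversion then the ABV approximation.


SG = 259/(259 − P);  ABV = (OG − FG)·131.25
OG = 259/(259 − 10.3) = 1.0414
FG = 259/(259 − 4.3) = 1.0169
ABV = (1.0414 − 1.0169)·131.25

3.2199 % ABV


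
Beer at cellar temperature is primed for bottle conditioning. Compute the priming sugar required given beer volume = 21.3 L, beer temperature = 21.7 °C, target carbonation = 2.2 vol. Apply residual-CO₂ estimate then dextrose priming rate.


residual = 14.695·(0.01821 + 0.09011·e^(−0.04·T));  sugar = (target − residual)·4.0·V
residual = 14.695·(0.01821 + 0.09011·e^(−0.04·21.7)) = 0.8235
sugar = (2.2 − 0.8235)·4.0·21.3

117.2805 g


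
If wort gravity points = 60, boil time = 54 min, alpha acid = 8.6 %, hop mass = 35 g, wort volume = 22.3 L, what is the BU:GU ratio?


U = 1.65·0.000125^(GP/1000)·(1−e^(−0.04t))/4.15;  IBU = (α/100)·m·U·1000/V;  BU:GU = IBU/GP
U = 1.65·0.000125^(60/1000)·(1−e^(−0.04·54))/4.15 = 0.2051
IBU = (8.6/100)·35·0.2051·1000/22.3 = 27.6883
BU:GU = 27.6883/60

0.4615


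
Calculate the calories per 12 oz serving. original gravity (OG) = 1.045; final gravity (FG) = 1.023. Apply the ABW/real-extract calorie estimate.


ABW = (OG−FG)·131.25·0.79/FG;  °P = 259 − 259/SG (for OG→OE and FG→AE);  RE = 0.1808·OE + 0.8192·AE;  Cal = (6.9·ABW + 4·(RE−0.1))·FG·3.55
ABW = (1.045 − 1.023)·131.25·0.79/1.023 = 2.2298
OE = 259 − 259/1.045 = 11.1531 °P
AE = 259 − 259/1.023 = 5.8231 °P
RE = 0.1808·11.1531 + 0.8192·5.8231 = 6.7867 °P
Cal = (6.9·2.2298 + 4·(6.7867−0.1))·1.023·3.55

153.0118 kcal


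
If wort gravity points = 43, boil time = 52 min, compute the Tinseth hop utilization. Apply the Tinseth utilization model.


U = 1.65·0.000125^(GP/1000) · (1 − e^(−0.04·t))/4.15
bigness = 1.65·0.000125^(43/1000) = 1.1211
boil_factor = (1 − e^(−0.04·52))/4.15 = 0.2109
U = 1.1211 · 0.2109

0.2364


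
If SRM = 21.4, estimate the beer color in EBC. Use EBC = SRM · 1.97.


EBC = 21.4 · 1.97

42.1580 EBC


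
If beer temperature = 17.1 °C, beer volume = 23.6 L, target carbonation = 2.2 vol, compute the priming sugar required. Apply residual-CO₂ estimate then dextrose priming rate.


residual = 14.695·(0.01821 + 0.09011·e^(−0.04·T));  sugar = (target − residual)·4.0·V
residual = 14.695·(0.01821 + 0.09011·e^(−0.04·17.1)) = 0.9358
sugar = (2.2 − 0.9358)·4.0·23.6

119.3440 g


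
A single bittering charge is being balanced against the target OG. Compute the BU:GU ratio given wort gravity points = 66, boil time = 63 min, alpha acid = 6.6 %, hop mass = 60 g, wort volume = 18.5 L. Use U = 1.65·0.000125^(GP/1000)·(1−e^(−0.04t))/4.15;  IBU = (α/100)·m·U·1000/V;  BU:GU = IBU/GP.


U = 1.65·0.000125^(66/1000)·(1−e^(−0.04·63))/4.15 = 0.2020
IBU = (6.6/100)·60·0.2020·1000/18.5 = 43.2440
BU:GU = 43.2440/66

0.6552


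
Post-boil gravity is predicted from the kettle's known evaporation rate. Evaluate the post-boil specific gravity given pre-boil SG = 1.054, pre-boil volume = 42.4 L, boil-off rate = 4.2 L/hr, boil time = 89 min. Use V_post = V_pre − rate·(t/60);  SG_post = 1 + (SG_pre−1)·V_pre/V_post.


V_post = 42.4 − 4.2·(89/60) = 36.1700
SG_post = 1 + (1.054 − 1)·42.4/36.1700

1.0633


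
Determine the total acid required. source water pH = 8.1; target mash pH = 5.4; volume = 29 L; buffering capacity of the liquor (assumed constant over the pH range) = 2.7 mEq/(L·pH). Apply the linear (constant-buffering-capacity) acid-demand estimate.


acid = buffering capacity · (pH_source − pH_target) · V
acid = 2.7 · (8.1 − 5.4) · 29

211.4100 mEq


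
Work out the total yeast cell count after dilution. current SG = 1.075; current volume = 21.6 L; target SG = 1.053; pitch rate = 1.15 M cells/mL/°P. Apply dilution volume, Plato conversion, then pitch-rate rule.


V_w = V·((SG_c−1)/(SG_t−1)−1);  °P = 259 − 259/SG_t;  cells = rate·(V+V_w)·°P
V_w = 21.6·((1.075−1)/(1.053−1)−1) = 8.9660
V_final = 21.6 + 8.9660 = 30.5660
°P = 259 − 259/1.053 = 13.0361
cells = 1.15·30.5660·13.0361

458.2308 billion cells


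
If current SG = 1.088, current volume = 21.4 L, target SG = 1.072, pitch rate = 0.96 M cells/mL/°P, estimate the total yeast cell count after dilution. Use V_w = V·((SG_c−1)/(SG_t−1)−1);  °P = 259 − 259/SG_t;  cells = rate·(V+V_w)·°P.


V_w = 21.4·((1.088−1)/(1.072−1)−1) = 4.7556
V_final = 21.4 + 4.7556 = 26.1556
°P = 259 − 259/1.072 = 17.3955
cells = 0.96·26.1556·17.3955

436.7900 billion cells


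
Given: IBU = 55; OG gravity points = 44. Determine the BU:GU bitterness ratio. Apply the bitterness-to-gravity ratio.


BU:GU = IBU / OG_points
BU:GU = 55 / 44

1.2500


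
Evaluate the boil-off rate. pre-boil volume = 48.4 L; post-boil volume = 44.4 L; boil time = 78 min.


rate = (V_pre − V_post) / (t_min/60)
rate = (48.4 − 44.4) / (78/60)

3.0769 L/hr


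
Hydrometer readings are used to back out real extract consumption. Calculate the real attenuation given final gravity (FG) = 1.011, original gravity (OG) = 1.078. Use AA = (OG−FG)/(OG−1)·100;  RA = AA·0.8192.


AA = (1.078 − 1.011)/(1.078 − 1)·100 = 85.8974
RA = 85.8974·0.8192

70.3672 %
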